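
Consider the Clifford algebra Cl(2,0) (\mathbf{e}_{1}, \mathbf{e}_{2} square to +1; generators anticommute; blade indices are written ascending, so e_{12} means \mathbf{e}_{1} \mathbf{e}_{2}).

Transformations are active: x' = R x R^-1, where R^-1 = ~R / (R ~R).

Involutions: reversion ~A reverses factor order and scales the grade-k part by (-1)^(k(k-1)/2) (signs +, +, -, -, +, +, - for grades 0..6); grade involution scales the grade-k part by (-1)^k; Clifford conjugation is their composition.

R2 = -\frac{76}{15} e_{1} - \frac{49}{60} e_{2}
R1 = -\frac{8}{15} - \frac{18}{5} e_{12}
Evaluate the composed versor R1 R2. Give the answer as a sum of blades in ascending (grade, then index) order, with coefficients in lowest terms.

Distribute over the terms of R1 (each basis-blade product reordered to ascending indices, repeated generators contracted through their squares):
(-\frac{8}{15}) R2 = \frac{608}{225} e_{1} + \frac{98}{225} e_{2}
(-\frac{18}{5} e_{12}) R2 = \frac{147}{50} e_{1} - \frac{456}{25} e_{2}
Summing the partial products and collecting blades:
Answer: \frac{2539}{450} e_{1} - \frac{4006}{225} e_{2}


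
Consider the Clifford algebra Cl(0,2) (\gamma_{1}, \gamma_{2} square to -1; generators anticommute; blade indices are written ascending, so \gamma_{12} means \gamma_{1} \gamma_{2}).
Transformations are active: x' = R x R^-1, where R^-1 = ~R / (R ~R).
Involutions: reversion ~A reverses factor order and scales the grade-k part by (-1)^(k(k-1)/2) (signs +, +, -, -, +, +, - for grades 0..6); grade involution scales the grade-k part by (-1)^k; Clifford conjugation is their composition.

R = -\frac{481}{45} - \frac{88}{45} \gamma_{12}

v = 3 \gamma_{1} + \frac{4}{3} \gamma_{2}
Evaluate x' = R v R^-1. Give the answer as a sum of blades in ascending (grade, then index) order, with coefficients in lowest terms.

~R = -\frac{481}{45} + \frac{88}{45} \gamma_{12}, and R ~R = \frac{47821}{405}, so R^-1 = ~R / (\frac{47821}{405}).
R v = -\frac{3977}{135} \gamma_{1} - \frac{2716}{135} \gamma_{2}
Answer: \frac{17257}{7395} \gamma_{1} + \frac{5692}{2465} \gamma_{2}


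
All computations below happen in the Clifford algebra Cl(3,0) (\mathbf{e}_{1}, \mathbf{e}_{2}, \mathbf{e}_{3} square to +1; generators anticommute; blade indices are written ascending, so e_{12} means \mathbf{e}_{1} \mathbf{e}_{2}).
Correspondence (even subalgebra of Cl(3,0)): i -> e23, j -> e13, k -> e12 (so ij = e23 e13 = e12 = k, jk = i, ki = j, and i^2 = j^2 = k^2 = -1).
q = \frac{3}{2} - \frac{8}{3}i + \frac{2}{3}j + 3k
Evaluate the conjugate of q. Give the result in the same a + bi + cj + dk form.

In blades: q = \frac{3}{2} + 3 e_{12} + \frac{2}{3} e_{13} - \frac{8}{3} e_{23}.
Quaternion conjugation is reversion on the even subalgebra: the scalar is fixed and every grade-2 blade flips sign, giving \frac{3}{2} - 3 e_{12} - \frac{2}{3} e_{13} + \frac{8}{3} e_{23}; translating back:
Answer: \frac{3}{2} + \frac{8}{3}i - \frac{2}{3}j - 3k


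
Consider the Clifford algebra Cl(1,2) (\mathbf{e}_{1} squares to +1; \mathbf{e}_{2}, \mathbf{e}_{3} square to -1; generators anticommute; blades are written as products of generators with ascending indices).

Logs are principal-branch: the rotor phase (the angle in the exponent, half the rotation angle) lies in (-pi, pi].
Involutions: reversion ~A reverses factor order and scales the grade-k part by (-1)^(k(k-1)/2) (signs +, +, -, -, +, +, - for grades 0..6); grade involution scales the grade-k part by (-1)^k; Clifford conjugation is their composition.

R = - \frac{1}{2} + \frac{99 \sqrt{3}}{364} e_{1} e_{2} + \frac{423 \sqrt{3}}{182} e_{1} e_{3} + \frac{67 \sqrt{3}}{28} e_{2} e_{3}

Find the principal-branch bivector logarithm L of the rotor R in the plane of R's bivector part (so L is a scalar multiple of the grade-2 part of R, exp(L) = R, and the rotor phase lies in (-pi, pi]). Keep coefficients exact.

The scalar part of R is - \frac{1}{2}, which pins the rotor phase on the principal branch; dividing the bivector part by the sine of that phase recovers the unit plane, and L is the phase times that plane.
Concretely: cos(phase) = - \frac{1}{2} gives phase = ±\frac{2 \pi}{3}, and since phase/sin(phase) is even the sign is immaterial: L = (phase/sin(phase)) * <R>_2 = (\frac{4 \sqrt{3} \pi}{9}) * <R>_2.
Answer: \frac{33 \pi}{91} e_{1} e_{2} + \frac{282 \pi}{91} e_{1} e_{3} + \frac{67 \pi}{21} e_{2} e_{3}


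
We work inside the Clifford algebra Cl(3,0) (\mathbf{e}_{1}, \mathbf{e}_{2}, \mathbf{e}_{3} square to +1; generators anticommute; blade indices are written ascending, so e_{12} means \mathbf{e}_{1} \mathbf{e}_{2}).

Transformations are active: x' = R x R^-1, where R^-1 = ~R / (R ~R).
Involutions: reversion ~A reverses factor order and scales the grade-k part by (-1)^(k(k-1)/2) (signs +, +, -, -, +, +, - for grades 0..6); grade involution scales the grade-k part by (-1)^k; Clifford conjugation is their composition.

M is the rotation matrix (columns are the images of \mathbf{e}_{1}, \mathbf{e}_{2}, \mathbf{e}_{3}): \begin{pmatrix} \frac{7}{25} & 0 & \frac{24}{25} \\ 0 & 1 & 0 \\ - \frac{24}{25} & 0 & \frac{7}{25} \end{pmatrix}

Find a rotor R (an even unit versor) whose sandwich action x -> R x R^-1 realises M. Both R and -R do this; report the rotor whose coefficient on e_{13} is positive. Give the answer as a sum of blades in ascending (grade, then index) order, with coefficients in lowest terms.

Method: write R = a + b12*e_{12} + b13*e_{13} + b23*e_{23} with a^2 + b12^2 + b13^2 + b23^2 = 1 (so R^-1 = ~R). Expanding the columns R e_j ~R gives tr M = 4a^2 - 1 and, from the antisymmetric part, M21 - M12 = -4a*b12, M13 - M31 = 4a*b13, M32 - M23 = -4a*b23.
Here tr M = \frac{39}{25}, so a^2 = (1 + tr M)/4 = \frac{16}{25} and a = ±\frac{4}{5}. Taking a = \frac{4}{5}: M21 - M12 = 0, M13 - M31 = \frac{48}{25}, M32 - M23 = 0, giving b12 = 0, b13 = \frac{3}{5}, b23 = 0, i.e. R = \frac{4}{5} + \frac{3}{5} e_{13}.
Its e_{13} coefficient is already positive.
Answer: \frac{4}{5} + \frac{3}{5} e_{13}. Key observation: the double cover Spin(3) -> SO(3) sends R and -R to the same matrix (trace \frac{39}{25} here), so the stated sign of the e_{13} coefficient is what selects one sheet.


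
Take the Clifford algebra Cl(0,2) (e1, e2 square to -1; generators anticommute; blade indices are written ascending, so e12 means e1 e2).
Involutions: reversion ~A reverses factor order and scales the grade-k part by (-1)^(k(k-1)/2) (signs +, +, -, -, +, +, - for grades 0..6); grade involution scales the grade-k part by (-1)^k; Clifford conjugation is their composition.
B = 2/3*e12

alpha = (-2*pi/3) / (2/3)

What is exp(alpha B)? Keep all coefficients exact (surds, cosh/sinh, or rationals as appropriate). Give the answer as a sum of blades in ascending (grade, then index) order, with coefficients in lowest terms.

B^2 = (2/3)^2*(e12)^2 = 4/9*(-1) = -4/9 (a basis 2-blade squares to minus the product of its generators' squares).
B^2 = -4/9 — circular case — the even/odd split gives cos and sin: l = 2/3, alpha*l = -2*pi/3, so exp(alpha B) = cos(-2*pi/3) + (sin(-2*pi/3)/(2/3))*B = -1/2 + (-3*sqrt(3)/4)*B.
Answer: -1/2 - sqrt(3)/2*e12


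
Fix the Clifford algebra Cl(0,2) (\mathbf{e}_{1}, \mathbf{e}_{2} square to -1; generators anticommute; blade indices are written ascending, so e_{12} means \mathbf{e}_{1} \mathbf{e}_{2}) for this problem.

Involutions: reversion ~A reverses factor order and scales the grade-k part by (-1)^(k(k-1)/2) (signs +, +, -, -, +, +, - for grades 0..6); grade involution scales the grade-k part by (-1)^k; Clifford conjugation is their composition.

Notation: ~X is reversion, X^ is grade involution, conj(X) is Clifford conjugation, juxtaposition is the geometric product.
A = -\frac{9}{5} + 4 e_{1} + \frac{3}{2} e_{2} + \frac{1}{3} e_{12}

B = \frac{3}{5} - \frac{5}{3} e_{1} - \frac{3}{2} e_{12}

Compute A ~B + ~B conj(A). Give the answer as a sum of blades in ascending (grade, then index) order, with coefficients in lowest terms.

first term: \frac{763}{150} + \frac{153}{20} e_{1} - \frac{509}{90} e_{2}
second term: -\frac{1087}{150} + \frac{57}{20} e_{1} - \frac{671}{90} e_{2} - \frac{2}{5} e_{12}
Answer: -\frac{54}{25} + \frac{21}{2} e_{1} - \frac{118}{9} e_{2} - \frac{2}{5} e_{12}


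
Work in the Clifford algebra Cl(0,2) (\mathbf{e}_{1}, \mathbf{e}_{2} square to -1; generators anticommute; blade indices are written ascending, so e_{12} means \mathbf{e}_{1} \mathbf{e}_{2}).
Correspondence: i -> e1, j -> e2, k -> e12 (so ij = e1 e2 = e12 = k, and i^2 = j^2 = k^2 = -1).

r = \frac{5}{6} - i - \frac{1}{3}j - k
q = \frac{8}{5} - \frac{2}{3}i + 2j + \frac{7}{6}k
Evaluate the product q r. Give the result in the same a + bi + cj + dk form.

In blades: q = \frac{8}{5} - \frac{2}{3} e_{1} + 2 e_{2} + \frac{7}{6} e_{12}, r = \frac{5}{6} - e_{1} - \frac{1}{3} e_{2} - e_{12}.
Distribute q over r term by term (generator squares from the signature, products reordered to ascending indices): (\frac{8}{5})*r = \frac{4}{3} - \frac{8}{5} e_{1} - \frac{8}{15} e_{2} - \frac{8}{5} e_{12}; (-\frac{2}{3} e_{1})*r = -\frac{2}{3} - \frac{5}{9} e_{1} - \frac{2}{3} e_{2} + \frac{2}{9} e_{12}; (2 e_{2})*r = \frac{2}{3} - 2 e_{1} + \frac{5}{3} e_{2} + 2 e_{12}; (\frac{7}{6} e_{12})*r = \frac{7}{6} + \frac{7}{18} e_{1} - \frac{7}{6} e_{2} + \frac{35}{36} e_{12}.
Sum: \frac{5}{2} - \frac{113}{30} e_{1} - \frac{7}{10} e_{2} + \frac{287}{180} e_{12}; translating back through the correspondence:
Answer: \frac{5}{2} - \frac{113}{30}i - \frac{7}{10}j + \frac{287}{180}k


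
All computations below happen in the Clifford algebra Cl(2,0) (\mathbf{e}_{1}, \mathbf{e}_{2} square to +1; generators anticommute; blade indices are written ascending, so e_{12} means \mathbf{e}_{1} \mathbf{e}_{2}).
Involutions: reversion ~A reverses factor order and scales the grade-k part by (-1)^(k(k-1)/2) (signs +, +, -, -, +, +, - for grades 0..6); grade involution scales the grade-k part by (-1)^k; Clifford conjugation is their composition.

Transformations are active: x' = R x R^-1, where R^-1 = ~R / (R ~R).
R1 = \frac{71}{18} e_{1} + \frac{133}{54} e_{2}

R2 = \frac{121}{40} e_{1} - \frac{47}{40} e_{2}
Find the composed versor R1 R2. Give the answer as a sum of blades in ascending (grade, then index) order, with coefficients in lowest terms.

Distribute over the terms of R1 (each basis-blade product reordered to ascending indices, repeated generators contracted through their squares):
(\frac{71}{18} e_{1}) R2 = \frac{8591}{720} - \frac{3337}{720} e_{12}
(\frac{133}{54} e_{2}) R2 = -\frac{6251}{2160} - \frac{16093}{2160} e_{12}
Summing the partial products and collecting blades:
Answer: \frac{9761}{1080} - \frac{3263}{270} e_{12}


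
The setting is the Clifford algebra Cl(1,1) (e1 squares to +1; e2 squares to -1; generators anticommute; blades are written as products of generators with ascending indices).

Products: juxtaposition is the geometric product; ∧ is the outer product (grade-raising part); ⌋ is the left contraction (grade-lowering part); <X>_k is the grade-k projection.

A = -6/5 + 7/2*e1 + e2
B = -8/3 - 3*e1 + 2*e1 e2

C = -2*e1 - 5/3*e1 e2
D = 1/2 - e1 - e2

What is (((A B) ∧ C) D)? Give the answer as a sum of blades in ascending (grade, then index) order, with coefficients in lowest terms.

step 1: -73/10 - 56/15*e1 + 13/3*e2 + 3/5*e1 e2
step 2: 73/5*e1 + 125/6*e1 e2
step 3: -73/5 + 422/15*e1 + 125/6*e2 - 251/60*e1 e2
Answer: -73/5 + 422/15*e1 + 125/6*e2 - 251/60*e1 e2


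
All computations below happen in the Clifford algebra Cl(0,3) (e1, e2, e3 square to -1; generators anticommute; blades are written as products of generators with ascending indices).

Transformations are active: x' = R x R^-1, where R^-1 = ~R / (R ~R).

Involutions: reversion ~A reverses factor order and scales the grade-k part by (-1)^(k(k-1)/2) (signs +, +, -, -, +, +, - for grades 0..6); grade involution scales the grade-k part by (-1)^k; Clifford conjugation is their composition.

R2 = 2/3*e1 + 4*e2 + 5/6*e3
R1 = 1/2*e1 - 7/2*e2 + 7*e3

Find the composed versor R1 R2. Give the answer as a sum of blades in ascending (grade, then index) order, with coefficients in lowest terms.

Distribute over the terms of R1 (each basis-blade product reordered to ascending indices, repeated generators contracted through their squares):
(1/2*e1) R2 = -1/3 + 2*e1 e2 + 5/12*e1 e3
(-7/2*e2) R2 = 14 + 7/3*e1 e2 - 35/12*e2 e3
(7*e3) R2 = -35/6 - 14/3*e1 e3 - 28*e2 e3
Summing the partial products and collecting blades:
Answer: 47/6 + 13/3*e1 e2 - 17/4*e1 e3 - 371/12*e2 e3


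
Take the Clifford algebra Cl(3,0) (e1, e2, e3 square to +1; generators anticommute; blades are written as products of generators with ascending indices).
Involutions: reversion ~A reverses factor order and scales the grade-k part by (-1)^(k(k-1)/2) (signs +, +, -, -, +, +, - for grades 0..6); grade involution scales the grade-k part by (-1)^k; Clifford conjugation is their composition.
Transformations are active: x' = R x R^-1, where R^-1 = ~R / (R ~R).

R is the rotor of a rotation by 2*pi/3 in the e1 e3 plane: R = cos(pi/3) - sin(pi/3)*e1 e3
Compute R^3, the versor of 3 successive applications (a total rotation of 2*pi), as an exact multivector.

Rotor phase runs at HALF the rotation angle; powers of one rotor simply add phase, so after 3 steps in e1 e3 the phase is 3*pi/3 = pi and R^3 = cos(pi) - sin(pi)*e1 e3.
cos(pi) = -1 and sin(pi) = 0, so R^3 = -1. The total rotation 2*pi is 1 full turn, so every vector returns to itself, yet the rotor is -1, on the OTHER sheet of the double cover (an odd number of 2*pi turns).
Answer: -1


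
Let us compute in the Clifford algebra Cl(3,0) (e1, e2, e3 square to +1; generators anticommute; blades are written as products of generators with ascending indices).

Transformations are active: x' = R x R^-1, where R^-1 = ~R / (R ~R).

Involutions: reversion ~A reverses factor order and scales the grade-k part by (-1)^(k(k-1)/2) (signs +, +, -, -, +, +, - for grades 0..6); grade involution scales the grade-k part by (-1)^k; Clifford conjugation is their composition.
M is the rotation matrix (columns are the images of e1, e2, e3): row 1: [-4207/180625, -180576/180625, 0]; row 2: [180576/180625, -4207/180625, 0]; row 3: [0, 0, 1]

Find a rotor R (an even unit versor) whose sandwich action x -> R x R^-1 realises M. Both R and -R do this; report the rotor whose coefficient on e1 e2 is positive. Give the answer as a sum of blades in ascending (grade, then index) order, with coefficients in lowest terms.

Method: write R = a + b12*e1 e2 + b13*e1 e3 + b23*e2 e3 with a^2 + b12^2 + b13^2 + b23^2 = 1 (so R^-1 = ~R). Expanding the columns R e_j ~R gives tr M = 4a^2 - 1 and, from the antisymmetric part, M21 - M12 = -4a*b12, M13 - M31 = 4a*b13, M32 - M23 = -4a*b23.
Here tr M = 172211/180625, so a^2 = (1 + tr M)/4 = 88209/180625 and a = ±297/425. Taking a = 297/425: M21 - M12 = 361152/180625, M13 - M31 = 0, M32 - M23 = 0, giving b12 = -304/425, b13 = 0, b23 = 0, i.e. R = 297/425 - 304/425*e1 e2.
Its e1 e2 coefficient is negative, so report the other preimage -R.
Answer: -297/425 + 304/425*e1 e2. Uniqueness: Spin(3) -> SO(3) maps R and -R to the same rotation of trace 172211/180625; fixing the sign of the e1 e2 coefficient removes the ambiguity.


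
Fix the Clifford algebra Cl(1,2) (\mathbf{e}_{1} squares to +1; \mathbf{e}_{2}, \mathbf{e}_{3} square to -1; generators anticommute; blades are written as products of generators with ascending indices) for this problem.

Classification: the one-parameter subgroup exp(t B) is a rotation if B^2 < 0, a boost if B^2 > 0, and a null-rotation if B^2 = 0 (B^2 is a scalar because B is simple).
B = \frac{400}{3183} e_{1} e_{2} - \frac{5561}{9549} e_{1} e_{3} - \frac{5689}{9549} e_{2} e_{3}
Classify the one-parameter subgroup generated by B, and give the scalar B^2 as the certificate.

B^2 term by term: the squares give (\frac{400}{3183})^2*(e_{1} e_{2})^2 + (-\frac{5561}{9549})^2*(e_{1} e_{3})^2 + (-\frac{5689}{9549})^2*(e_{2} e_{3})^2 = \frac{160000}{10131489}*(+1) + \frac{30924721}{91183401}*(+1) + \frac{32364721}{91183401}*(-1) = 0 (each basis 2-blade squares to minus the product of its generators' squares); cross terms between blades sharing an index anticommute and cancel. So B^2 = 0.
Answer: null-rotation, certificate B^2 = 0. Note: conjugating B changes its blade decomposition but never the scalar B^2 = 0, whose sign settles the classification.


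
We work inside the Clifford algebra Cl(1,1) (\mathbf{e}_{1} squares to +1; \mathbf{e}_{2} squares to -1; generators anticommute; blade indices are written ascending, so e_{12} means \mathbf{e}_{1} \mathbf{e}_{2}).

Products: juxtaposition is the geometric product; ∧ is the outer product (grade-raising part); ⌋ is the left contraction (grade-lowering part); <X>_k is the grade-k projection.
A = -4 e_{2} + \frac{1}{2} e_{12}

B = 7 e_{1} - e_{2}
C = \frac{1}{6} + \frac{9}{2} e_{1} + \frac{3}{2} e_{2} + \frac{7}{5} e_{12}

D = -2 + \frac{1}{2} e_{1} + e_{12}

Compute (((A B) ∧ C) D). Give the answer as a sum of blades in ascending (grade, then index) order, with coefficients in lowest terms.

step 1: -4 + \frac{1}{2} e_{1} - \frac{7}{2} e_{2} + 28 e_{12}
step 2: -\frac{2}{3} - \frac{215}{12} e_{1} - \frac{79}{12} e_{2} + \frac{467}{30} e_{12}
step 3: \frac{953}{120} + \frac{347}{12} e_{1} - \frac{188}{15} e_{2} - \frac{3421}{120} e_{12}
Answer: \frac{953}{120} + \frac{347}{12} e_{1} - \frac{188}{15} e_{2} - \frac{3421}{120} e_{12}


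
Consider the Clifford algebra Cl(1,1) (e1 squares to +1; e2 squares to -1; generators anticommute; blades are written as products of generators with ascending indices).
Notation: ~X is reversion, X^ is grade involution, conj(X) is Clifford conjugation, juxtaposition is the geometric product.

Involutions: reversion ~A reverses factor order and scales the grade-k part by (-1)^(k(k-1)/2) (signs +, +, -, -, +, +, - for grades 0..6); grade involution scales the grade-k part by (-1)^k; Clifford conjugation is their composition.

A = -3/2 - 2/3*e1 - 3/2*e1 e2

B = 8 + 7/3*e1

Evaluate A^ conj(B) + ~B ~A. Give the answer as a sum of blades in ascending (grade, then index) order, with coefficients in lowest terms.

first term: -122/9 + 53/6*e1 - 7/2*e2 - 12*e1 e2
second term: -122/9 - 53/6*e1 + 7/2*e2 + 12*e1 e2
Answer: -244/9


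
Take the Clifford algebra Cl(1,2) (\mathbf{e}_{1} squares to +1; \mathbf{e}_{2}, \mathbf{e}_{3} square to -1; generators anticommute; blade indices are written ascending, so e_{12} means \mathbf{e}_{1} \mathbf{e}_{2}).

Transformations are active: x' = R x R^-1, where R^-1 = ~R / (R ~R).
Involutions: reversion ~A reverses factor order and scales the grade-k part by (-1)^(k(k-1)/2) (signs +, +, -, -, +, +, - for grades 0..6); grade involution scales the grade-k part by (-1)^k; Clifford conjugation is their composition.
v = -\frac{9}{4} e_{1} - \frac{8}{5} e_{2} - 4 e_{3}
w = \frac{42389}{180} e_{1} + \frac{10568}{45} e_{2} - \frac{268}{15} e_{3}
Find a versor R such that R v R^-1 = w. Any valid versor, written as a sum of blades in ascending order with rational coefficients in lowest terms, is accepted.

Take R = v + w = \frac{10496}{45} e_{1} + \frac{10496}{45} e_{2} - \frac{328}{15} e_{3}. Because q(v) = q(w) = -\frac{5399}{400}, conjugation by R sends v exactly to w.
Answer: \frac{10496}{45} e_{1} + \frac{10496}{45} e_{2} - \frac{328}{15} e_{3}


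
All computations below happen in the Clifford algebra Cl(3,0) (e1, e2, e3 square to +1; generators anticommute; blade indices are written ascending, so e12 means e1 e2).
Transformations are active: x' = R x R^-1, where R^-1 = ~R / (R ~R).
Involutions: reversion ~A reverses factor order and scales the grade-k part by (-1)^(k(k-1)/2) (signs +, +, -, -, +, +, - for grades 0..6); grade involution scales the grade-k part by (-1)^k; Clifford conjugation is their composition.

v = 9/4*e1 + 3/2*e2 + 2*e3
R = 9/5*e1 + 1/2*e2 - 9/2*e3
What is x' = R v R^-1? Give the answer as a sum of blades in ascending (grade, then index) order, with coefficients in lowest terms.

~R = 9/5*e1 + 1/2*e2 - 9/2*e3, and R ~R = 1187/50, so R^-1 = ~R / (1187/50).
R v = -21/5 + 63/40*e12 + 549/40*e13 + 31/4*e23
Answer: -13707/4748*e1 - 3981/2374*e2 - 484/1187*e3


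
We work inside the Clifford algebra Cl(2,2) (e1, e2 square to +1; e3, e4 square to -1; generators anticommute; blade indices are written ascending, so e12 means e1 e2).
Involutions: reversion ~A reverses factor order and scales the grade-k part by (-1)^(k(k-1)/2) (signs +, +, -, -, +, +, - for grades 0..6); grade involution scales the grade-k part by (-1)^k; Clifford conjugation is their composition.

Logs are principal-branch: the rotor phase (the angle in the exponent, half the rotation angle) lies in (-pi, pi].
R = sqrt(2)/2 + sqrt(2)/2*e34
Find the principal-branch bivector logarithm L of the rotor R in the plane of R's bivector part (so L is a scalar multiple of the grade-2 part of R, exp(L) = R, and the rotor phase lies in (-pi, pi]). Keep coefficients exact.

The scalar part of R is sqrt(2)/2, so the principal-branch rotor phase is pinned; divide the bivector part by its sine to get the unit plane — L is the phase times that plane.
Concretely: cos(phase) = sqrt(2)/2 gives phase = ±pi/4, and since phase/sin(phase) is even the sign is immaterial: L = (phase/sin(phase)) * <R>_2 = (sqrt(2)*pi/4) * <R>_2.
Answer: pi/4*e34


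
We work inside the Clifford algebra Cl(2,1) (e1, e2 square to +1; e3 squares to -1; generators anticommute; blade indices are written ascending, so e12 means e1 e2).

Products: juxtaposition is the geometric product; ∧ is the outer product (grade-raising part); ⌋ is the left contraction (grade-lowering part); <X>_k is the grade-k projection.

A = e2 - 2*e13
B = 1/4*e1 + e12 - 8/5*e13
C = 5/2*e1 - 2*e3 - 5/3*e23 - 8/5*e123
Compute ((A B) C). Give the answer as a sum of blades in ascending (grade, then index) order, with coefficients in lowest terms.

step 1: 16/5 - e1 + 1/2*e3 - 1/4*e12 - 2*e23 + 8/5*e123
step 2: -109/150 + 128/15*e1 - 101/24*e2 - 34/5*e3 + 4*e12 + 7/6*e13 + 4/15*e23 - 1193/150*e123
Answer: -109/150 + 128/15*e1 - 101/24*e2 - 34/5*e3 + 4*e12 + 7/6*e13 + 4/15*e23 - 1193/150*e123


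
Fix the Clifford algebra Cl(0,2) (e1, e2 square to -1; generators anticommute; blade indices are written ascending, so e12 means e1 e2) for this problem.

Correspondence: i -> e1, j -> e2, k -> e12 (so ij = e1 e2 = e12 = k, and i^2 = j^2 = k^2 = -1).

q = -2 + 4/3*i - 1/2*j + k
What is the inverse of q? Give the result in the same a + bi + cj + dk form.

In blades: q = -2 + 4/3*e1 - 1/2*e2 + e12.
With qbar = -2 - 4/3*e1 + 1/2*e2 - e12 (scalar fixed, mapped units negated), q qbar = 253/36 (the sum of squared coefficients), so q^-1 = qbar / (253/36) = -72/253 - 48/253*e1 + 18/253*e2 - 36/253*e12; translating back:
Answer: -72/253 - 48/253*i + 18/253*j - 36/253*k


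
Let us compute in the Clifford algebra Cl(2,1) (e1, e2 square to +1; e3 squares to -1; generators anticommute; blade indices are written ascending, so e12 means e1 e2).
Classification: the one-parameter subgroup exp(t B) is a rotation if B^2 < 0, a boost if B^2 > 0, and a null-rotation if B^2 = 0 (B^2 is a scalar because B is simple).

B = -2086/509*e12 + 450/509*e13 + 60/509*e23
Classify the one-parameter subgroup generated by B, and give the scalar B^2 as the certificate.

B^2 term by term: the squares give (-2086/509)^2*(e12)^2 + (450/509)^2*(e13)^2 + (60/509)^2*(e23)^2 = 4351396/259081*(-1) + 202500/259081*(+1) + 3600/259081*(+1) = -16 (each basis 2-blade squares to minus the product of its generators' squares); cross terms between blades sharing an index anticommute and cancel. So B^2 = -16.
Answer: rotation, certificate B^2 = -16. B^2 = -16 is basis-independent, so its sign is the whole story.


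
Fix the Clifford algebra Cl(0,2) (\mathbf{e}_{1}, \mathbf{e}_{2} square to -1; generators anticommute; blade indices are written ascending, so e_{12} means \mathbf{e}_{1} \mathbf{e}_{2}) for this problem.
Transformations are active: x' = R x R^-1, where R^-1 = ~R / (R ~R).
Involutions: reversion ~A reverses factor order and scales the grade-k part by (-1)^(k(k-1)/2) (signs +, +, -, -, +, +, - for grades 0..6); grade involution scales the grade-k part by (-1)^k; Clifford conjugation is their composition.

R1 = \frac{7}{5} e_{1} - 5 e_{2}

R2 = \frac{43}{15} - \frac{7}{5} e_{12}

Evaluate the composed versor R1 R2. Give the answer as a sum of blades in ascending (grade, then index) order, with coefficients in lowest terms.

Distribute over the terms of R1 (each basis-blade product reordered to ascending indices, repeated generators contracted through their squares):
(\frac{7}{5} e_{1}) R2 = \frac{301}{75} e_{1} + \frac{49}{25} e_{2}
(-5 e_{2}) R2 = 7 e_{1} - \frac{43}{3} e_{2}
Summing the partial products and collecting blades:
Answer: \frac{826}{75} e_{1} - \frac{928}{75} e_{2}


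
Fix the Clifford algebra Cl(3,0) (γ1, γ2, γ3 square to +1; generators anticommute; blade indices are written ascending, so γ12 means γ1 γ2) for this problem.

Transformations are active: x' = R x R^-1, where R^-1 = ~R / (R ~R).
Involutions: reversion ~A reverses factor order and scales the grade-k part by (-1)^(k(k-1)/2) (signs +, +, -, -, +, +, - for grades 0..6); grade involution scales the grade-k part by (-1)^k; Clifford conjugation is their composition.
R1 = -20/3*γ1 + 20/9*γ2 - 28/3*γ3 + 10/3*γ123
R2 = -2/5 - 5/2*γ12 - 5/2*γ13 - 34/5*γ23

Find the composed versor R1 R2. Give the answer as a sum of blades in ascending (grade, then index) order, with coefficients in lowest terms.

Distribute over the terms of R1 (each basis-blade product reordered to ascending indices, repeated generators contracted through their squares):
(-20/3*γ1) R2 = 8/3*γ1 + 50/3*γ2 + 50/3*γ3 + 136/3*γ123
(20/9*γ2) R2 = 50/9*γ1 - 8/9*γ2 - 136/9*γ3 + 50/9*γ123
(-28/3*γ3) R2 = -70/3*γ1 - 952/15*γ2 + 56/15*γ3 + 70/3*γ123
(10/3*γ123) R2 = 68/3*γ1 - 25/3*γ2 + 25/3*γ3 - 4/3*γ123
Summing the partial products and collecting blades:
Answer: 68/9*γ1 - 2521/45*γ2 + 613/45*γ3 + 656/9*γ123


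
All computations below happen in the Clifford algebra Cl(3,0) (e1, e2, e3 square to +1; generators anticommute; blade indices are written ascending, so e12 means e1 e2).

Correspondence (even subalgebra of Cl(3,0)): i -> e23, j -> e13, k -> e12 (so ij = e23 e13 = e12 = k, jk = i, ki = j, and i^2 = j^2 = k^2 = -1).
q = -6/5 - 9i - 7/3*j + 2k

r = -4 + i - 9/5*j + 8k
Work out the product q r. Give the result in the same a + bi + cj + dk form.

In blades: q = -6/5 + 2*e12 - 7/3*e13 - 9*e23, r = -4 + 8*e12 - 9/5*e13 + e23.
Distribute q over r term by term (generator squares from the signature, products reordered to ascending indices): (-6/5)*r = 24/5 - 48/5*e12 + 54/25*e13 - 6/5*e23; (2*e12)*r = -16 - 8*e12 + 2*e13 + 18/5*e23; (-7/3*e13)*r = -21/5 + 7/3*e12 + 28/3*e13 - 56/3*e23; (-9*e23)*r = 9 + 81/5*e12 + 72*e13 + 36*e23.
Sum: -32/5 + 14/15*e12 + 6412/75*e13 + 296/15*e23; translating back through the correspondence:
Answer: -32/5 + 296/15*i + 6412/75*j + 14/15*k


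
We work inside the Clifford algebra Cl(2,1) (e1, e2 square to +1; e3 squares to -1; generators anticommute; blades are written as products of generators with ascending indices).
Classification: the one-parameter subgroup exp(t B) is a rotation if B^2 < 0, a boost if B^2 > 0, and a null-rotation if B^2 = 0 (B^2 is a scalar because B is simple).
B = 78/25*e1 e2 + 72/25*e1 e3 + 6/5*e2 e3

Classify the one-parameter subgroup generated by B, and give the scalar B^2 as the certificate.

B^2 term by term: the squares give (78/25)^2*(e1 e2)^2 + (72/25)^2*(e1 e3)^2 + (6/5)^2*(e2 e3)^2 = 6084/625*(-1) + 5184/625*(+1) + 36/25*(+1) = 0 (each basis 2-blade squares to minus the product of its generators' squares); cross terms between blades sharing an index anticommute and cancel. So B^2 = 0.
Answer: null-rotation, certificate B^2 = 0. The scalar 0 is the complete invariant here: its sign names the subgroup type.


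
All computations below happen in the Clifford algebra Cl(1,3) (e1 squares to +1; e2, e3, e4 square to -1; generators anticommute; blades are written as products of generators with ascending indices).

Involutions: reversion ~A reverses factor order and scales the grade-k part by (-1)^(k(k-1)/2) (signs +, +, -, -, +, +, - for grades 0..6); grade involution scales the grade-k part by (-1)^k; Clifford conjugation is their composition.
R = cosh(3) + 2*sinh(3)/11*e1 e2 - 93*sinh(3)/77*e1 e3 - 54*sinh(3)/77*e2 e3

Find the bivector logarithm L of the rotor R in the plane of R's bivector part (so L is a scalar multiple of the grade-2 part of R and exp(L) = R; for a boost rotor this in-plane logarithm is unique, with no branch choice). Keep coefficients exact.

The scalar part of R is cosh(3), which fixes the rapidity magnitude through cosh (cosh is even, so it cannot fix the sign — the bivector part carries that); dividing the bivector part by sinh of the rapidity gives the plane, and L = rapidity * plane, where the joint sign ambiguity of (rapidity, plane) cancels in the product.
Concretely: cosh(rapidity) = cosh(3) gives rapidity = ±3, and since rapidity/sinh(rapidity) is even the sign is immaterial: L = (rapidity/sinh(rapidity)) * <R>_2 = (3/sinh(3)) * <R>_2.
Answer: 6/11*e1 e2 - 279/77*e1 e3 - 162/77*e2 e3


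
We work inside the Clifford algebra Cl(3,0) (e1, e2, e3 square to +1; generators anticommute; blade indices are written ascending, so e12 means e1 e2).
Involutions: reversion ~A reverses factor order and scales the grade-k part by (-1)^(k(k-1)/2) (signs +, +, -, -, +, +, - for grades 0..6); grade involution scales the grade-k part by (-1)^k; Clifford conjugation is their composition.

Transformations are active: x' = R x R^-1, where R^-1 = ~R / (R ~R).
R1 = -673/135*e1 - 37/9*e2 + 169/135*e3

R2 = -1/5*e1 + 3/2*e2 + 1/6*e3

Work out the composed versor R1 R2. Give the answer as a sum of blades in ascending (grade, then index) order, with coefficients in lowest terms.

Distribute over the terms of R1 (each basis-blade product reordered to ascending indices, repeated generators contracted through their squares):
(-673/135*e1) R2 = 673/675 - 673/90*e12 - 673/810*e13
(-37/9*e2) R2 = -37/6 - 37/45*e12 - 37/54*e23
(169/135*e3) R2 = 169/810 + 169/675*e13 - 169/90*e23
Summing the partial products and collecting blades:
Answer: -10046/2025 - 83/10*e12 - 2351/4050*e13 - 346/135*e23


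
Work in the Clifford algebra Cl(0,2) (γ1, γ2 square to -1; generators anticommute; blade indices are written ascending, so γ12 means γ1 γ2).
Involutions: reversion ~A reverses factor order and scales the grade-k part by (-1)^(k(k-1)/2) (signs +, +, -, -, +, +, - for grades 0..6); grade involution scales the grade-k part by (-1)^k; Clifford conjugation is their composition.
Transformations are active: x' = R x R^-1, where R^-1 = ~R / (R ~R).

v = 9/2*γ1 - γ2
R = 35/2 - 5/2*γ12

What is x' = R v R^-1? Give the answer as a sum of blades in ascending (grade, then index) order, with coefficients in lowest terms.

~R = 35/2 + 5/2*γ12, and R ~R = 625/2, so R^-1 = ~R / (625/2).
R v = 305/4*γ1 - 115/4*γ2
Answer: 101/25*γ1 - 111/50*γ2


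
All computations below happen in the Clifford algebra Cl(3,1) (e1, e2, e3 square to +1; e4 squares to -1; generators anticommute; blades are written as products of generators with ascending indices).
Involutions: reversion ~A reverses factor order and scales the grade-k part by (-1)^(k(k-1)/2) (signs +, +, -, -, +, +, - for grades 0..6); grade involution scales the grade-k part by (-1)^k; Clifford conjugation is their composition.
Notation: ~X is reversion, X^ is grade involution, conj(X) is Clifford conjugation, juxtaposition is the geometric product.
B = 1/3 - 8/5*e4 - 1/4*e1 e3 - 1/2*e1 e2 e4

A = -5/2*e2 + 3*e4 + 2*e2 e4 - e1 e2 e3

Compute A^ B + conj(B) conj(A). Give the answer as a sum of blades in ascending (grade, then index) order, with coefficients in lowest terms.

first term: -24/5 - e1 + 227/60*e2 - e4 - 3/2*e1 e2 + 5/4*e1 e4 - 10/3*e2 e4 + 1/2*e3 e4 + 23/24*e1 e2 e3 + 3/4*e1 e3 e4 - 11/10*e1 e2 e3 e4
second term: 24/5 + e1 - 157/60*e2 - e4 - 3/2*e1 e2 + 5/4*e1 e4 - 14/3*e2 e4 + 1/2*e3 e4 - 23/24*e1 e2 e3 - 3/4*e1 e3 e4 + 21/10*e1 e2 e3 e4
Answer: 7/6*e2 - 2*e4 - 3*e1 e2 + 5/2*e1 e4 - 8*e2 e4 + e3 e4 + e1 e2 e3 e4


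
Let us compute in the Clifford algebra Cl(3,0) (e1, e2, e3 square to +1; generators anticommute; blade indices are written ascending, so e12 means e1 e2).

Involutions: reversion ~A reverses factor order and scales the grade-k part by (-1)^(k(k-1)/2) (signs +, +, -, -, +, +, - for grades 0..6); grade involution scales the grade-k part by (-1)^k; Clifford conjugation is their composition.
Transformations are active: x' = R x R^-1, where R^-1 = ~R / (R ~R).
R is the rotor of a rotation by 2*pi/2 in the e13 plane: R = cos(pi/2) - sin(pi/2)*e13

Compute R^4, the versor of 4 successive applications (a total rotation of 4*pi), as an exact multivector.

The rotor phase is half the rotation angle and phases add under composition, so 4 steps in the e13 plane accumulate phase 4*(pi/2) = 2*pi: R^4 = cos(2*pi) - sin(2*pi)*e13.
cos(2*pi) = 1 and sin(2*pi) = 0, so R^4 = 1. The total rotation 4*pi is 2 full turns, so every vector returns to itself, yet the rotor is +1, back on the identity sheet (an even number of 2*pi turns).
Answer: 1


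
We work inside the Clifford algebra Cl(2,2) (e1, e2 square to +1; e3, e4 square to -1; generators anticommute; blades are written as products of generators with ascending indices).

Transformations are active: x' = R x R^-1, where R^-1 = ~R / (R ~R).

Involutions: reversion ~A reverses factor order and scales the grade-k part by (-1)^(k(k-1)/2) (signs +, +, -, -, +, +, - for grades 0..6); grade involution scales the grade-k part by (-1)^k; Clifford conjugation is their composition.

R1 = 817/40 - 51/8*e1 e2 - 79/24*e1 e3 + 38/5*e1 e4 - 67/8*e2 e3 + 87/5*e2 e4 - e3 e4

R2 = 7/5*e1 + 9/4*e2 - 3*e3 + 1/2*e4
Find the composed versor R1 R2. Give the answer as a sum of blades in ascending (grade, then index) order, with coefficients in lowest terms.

Distribute over the terms of R2 (each basis-blade product reordered to ascending indices, repeated generators contracted through their squares):
R1 (7/5*e1) = 5719/200*e1 + 357/40*e2 + 553/120*e3 - 266/25*e4 - 469/40*e1 e2 e3 + 609/25*e1 e2 e4 - 7/5*e1 e3 e4
R1 (9/4*e2) = -459/32*e1 + 7353/160*e2 + 603/32*e3 - 783/20*e4 + 237/32*e1 e2 e3 - 171/10*e1 e2 e4 - 9/4*e2 e3 e4
R1 (-3*e3) = -79/8*e1 - 201/8*e2 - 2451/40*e3 + 3*e4 + 153/8*e1 e2 e3 + 114/5*e1 e3 e4 + 261/5*e2 e3 e4
R1 (1/2*e4) = -19/5*e1 - 87/10*e2 + 1/2*e3 + 817/80*e4 - 51/16*e1 e2 e4 - 79/48*e1 e3 e4 - 67/16*e2 e3 e4
Summing the partial products and collecting blades:
Answer: 461/800*e1 + 3369/160*e2 - 3583/96*e3 - 14631/400*e4 + 2369/160*e1 e2 e3 + 1629/400*e1 e2 e4 + 4741/240*e1 e3 e4 + 3661/80*e2 e3 e4


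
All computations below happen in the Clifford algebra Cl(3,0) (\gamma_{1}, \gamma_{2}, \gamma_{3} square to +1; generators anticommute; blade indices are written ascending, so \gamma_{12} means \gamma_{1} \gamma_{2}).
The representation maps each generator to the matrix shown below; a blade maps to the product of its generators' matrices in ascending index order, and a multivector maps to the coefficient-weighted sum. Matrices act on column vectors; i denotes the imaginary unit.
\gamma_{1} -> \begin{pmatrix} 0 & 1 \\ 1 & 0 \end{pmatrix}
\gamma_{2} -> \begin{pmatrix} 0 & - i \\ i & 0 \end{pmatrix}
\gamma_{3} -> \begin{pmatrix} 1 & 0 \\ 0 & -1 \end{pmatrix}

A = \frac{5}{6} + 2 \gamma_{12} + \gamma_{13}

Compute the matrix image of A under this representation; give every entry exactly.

Bivector images (products of the table entries): rho(\gamma_{12}) = rho(\gamma_{1})rho(\gamma_{2}) = \begin{pmatrix} i & 0 \\ 0 & - i \end{pmatrix}; rho(\gamma_{13}) = rho(\gamma_{1})rho(\gamma_{3}) = \begin{pmatrix} 0 & -1 \\ 1 & 0 \end{pmatrix}.
M = (\frac{5}{6})*1 + (2)*rho(\gamma_{12}) + (1)*rho(\gamma_{13}), summed entrywise (1 is the identity matrix):
Answer: \begin{pmatrix} \frac{5}{6} + 2 i & -1 \\ 1 & \frac{5}{6} - 2 i \end{pmatrix}


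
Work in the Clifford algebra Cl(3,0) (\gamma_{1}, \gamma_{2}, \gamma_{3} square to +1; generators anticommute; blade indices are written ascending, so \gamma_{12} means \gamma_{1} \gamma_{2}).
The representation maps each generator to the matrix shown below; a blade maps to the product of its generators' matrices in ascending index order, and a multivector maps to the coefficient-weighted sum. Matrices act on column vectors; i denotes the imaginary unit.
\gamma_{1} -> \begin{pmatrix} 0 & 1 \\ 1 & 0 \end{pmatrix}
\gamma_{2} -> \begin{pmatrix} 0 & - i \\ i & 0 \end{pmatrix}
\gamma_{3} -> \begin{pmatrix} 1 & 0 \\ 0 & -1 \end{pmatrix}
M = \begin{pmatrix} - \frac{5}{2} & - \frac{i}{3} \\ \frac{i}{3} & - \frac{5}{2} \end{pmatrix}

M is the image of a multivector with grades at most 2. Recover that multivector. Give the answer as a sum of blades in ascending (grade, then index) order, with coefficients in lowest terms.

Method: 1, rho(\gamma_{1}), rho(\gamma_{2}), rho(\gamma_{3}) form a trace-orthogonal basis of the 2x2 complex matrices (tr(X Y) = 2 if X = Y, else 0), so M = m0*1 + m1*rho(\gamma_{1}) + m2*rho(\gamma_{2}) + m3*rho(\gamma_{3}) with m0 = tr(M)/2 = - \frac{5}{2}, m1 = tr(M rho(\gamma_{1}))/2 = 0, m2 = tr(M rho(\gamma_{2}))/2 = \frac{1}{3}, m3 = tr(M rho(\gamma_{3}))/2 = 0.
Multiplying table entries, the bivector images are rho(\gamma_{12}) = i*rho(\gamma_{3}), rho(\gamma_{13}) = -i*rho(\gamma_{2}), rho(\gamma_{23}) = i*rho(\gamma_{1}); with real blade coefficients the real parts of m0..m3 are the coefficients of 1, \gamma_{1}, \gamma_{2}, \gamma_{3} and the imaginary parts give the bivectors (\gamma_{23}: Im m1, \gamma_{13}: -Im m2, \gamma_{12}: Im m3).
Answer: -\frac{5}{2} + \frac{1}{3} \gamma_{2}


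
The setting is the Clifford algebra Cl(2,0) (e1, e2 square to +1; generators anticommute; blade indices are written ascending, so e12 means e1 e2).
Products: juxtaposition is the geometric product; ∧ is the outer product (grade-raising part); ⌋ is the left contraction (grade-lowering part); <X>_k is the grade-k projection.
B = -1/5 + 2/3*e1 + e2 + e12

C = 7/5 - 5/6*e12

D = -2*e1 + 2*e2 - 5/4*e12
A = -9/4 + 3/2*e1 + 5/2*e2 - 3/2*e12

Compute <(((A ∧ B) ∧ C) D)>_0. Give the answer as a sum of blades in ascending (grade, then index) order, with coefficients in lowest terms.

step 1: 9/20 - 9/5*e1 - 11/4*e2 - 127/60*e12
step 2: 63/100 - 63/25*e1 - 77/20*e2 - 2003/600*e12
step 3: -16399/2400 - 15299/1200*e1 - 34/15*e2 - 5411/400*e12
step 4: -16399/2400
Answer: -16399/2400


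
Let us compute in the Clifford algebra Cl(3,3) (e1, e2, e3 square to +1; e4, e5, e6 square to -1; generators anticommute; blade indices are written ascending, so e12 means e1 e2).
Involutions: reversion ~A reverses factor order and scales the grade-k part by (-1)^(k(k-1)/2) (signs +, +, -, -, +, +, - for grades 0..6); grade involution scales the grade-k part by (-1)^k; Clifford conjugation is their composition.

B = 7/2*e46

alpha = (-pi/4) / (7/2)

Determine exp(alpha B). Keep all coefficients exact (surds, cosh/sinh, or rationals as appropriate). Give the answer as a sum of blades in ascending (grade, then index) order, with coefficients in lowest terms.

B^2 = (7/2)^2*(e46)^2 = 49/4*(-1) = -49/4 (a basis 2-blade squares to minus the product of its generators' squares).
B^2 = -49/4 — the series telescopes trigonometrically here: l = 7/2, alpha*l = -pi/4, so exp(alpha B) = cos(-pi/4) + (sin(-pi/4)/(7/2))*B = sqrt(2)/2 + (-sqrt(2)/7)*B.
Answer: sqrt(2)/2 - sqrt(2)/2*e46


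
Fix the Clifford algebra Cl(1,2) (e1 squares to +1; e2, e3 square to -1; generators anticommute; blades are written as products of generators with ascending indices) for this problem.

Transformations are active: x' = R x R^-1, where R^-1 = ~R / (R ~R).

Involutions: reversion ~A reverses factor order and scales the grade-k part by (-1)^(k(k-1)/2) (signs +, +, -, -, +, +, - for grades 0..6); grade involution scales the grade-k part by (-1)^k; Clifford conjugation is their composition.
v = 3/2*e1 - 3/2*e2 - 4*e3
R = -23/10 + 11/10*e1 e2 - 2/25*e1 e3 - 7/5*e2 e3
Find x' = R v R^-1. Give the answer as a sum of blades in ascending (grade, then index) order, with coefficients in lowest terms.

~R = -23/10 - 11/10*e1 e2 + 2/25*e1 e3 + 7/5*e2 e3, and R ~R = 3771/625, so R^-1 = ~R / (3771/625).
R v = -53/25*e1 - 19/5*e2 + 571/50*e3 - 331/50*e1 e2 e3
Answer: 24047/7542*e1 + 34487/7542*e2 - 2882/1257*e3
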